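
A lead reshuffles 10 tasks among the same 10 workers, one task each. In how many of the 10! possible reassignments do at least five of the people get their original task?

13264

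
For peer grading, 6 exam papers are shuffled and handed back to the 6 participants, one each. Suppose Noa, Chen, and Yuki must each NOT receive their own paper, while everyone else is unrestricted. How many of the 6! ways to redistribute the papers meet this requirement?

426

Let A_j be the event that the j-th constrained one is fixed. By inclusion-exclusion over the 3 events:
Σ_{j=0}^{3} (-1)^j C(3,j)(6-j)!
= C(3,0)·6! - C(3,1)·5! + C(3,2)·4! - C(3,3)·3!
= 720 - 360 + 72 - 6
= 426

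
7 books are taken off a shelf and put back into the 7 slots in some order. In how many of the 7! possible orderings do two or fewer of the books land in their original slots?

4633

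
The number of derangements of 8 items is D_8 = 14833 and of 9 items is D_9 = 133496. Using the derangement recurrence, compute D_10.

D_10 = (10-1)·(D_9 + D_8) = 9·(133496 + 14833) = 9·148329 = 1334961.

1334961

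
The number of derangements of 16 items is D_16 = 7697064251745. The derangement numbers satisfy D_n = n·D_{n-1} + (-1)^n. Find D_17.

D_17 = 17·7697064251745 - 1 = 130850092279664.

130850092279664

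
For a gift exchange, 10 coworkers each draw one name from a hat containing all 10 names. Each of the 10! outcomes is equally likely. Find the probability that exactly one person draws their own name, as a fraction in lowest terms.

Favorable outcomes: C(10,1)·!9 = 10·133496 = 1334960.
Total outcomes: 10! = 3628800.
Probability = 1334960/3628800 = 16687/45360.

16687/45360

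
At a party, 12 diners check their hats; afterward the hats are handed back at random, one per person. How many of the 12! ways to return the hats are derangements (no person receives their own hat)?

176214841

!12 = 12! · Σ_{k=0}^{12} (-1)^k/k!
= 12! - 12!/1! + 12!/2! - 12!/3! + 12!/4! - 12!/5! + 12!/6! - 12!/7! + 12!/8! - 12!/9! + 12!/10! - 12!/11! + 12!/12!
= 479001600 - 479001600 + 239500800 - 79833600 + 19958400 - 3991680 + 665280 - 95040 + 11880 - 1320 + 132 - 12 + 1
= 176214841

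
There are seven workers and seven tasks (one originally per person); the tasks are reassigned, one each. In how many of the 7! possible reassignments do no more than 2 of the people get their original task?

4633

Sum C(7,i)·!(7-i) for i = 0..2:
  i=0: C(7,0)·!7 = 1·1854 = 1854
  i=1: C(7,1)·!6 = 7·265 = 1855
  i=2: C(7,2)·!5 = 21·44 = 924
Total = 4633.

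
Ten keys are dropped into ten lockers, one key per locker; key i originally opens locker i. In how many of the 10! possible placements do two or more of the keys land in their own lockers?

# with exactly i fixed is C(10,i)·!(10-i); sum over i=2..10:
  i=2: C(10,2)·!8 = 45·14833 = 667485
  i=3: C(10,3)·!7 = 120·1854 = 222480
  i=4: C(10,4)·!6 = 210·265 = 55650
  i=5: C(10,5)·!5 = 252·44 = 11088
  i=6: C(10,6)·!4 = 210·9 = 1890
  i=7: C(10,7)·!3 = 120·2 = 240
  i=8: C(10,8)·!2 = 45·1 = 45
  i=9: C(10,9)·!1 = 10·0 = 0
  i=10: C(10,10)·!0 = 1·1 = 1
Total = 958879.

958879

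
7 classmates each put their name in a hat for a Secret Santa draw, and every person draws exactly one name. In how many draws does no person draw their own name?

The number of derangements of 7 is !7 = Σ_{k=0}^{7} (-1)^k·7!/k!
= 7! - 7!/1! + 7!/2! - 7!/3! + 7!/4! - 7!/5! + 7!/6! - 7!/7!
= 5040 - 5040 + 2520 - 840 + 210 - 42 + 7 - 1
= 1854

1854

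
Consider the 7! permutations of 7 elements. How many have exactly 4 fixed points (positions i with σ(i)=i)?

70

Choose which 4 of the 7 are fixed: C(7,4) = 35.
The remaining 3 must be deranged: !3 = 2.
Total: 35 × 2 = 70.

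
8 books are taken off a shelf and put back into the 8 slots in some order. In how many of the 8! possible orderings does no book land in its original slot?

The number of derangements of 8 is !8 = Σ_{k=0}^{8} (-1)^k·8!/k!
= 8! - 8!/1! + 8!/2! - 8!/3! + 8!/4! - 8!/5! + 8!/6! - 8!/7! + 8!/8!
= 40320 - 40320 + 20160 - 6720 + 1680 - 336 + 56 - 8 + 1
= 14833

14833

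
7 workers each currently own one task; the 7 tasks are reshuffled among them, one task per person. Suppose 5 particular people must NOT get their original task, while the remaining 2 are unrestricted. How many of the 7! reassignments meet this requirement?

Let A_j be the event that the j-th constrained one is fixed. By inclusion-exclusion over the 5 events:
Σ_{j=0}^{5} (-1)^j C(5,j)(7-j)!
= C(5,0)·7! - C(5,1)·6! + C(5,2)·5! - C(5,3)·4! + C(5,4)·3! - C(5,5)·2!
= 5040 - 3600 + 1200 - 240 + 30 - 2
= 2428

2428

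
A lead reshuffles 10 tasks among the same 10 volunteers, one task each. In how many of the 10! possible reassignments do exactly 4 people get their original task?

55650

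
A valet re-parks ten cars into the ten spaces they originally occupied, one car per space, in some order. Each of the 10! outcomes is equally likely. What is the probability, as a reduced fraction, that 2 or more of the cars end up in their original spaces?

Favorable outcomes: Σ_{i≥2} C(10,i)·!(10-i) = 45·14833 + 120·1854 + 210·265 + 252·44 + 210·9 + 120·2 + 45·1 + 10·0 + 1·1 = 958879.
Total outcomes: 10! = 3628800.
Probability = 958879/3628800 = 958879/3628800.

958879/3628800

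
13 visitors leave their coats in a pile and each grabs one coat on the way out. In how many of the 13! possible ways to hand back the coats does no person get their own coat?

2290792932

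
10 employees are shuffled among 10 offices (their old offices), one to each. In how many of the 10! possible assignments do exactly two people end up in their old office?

667485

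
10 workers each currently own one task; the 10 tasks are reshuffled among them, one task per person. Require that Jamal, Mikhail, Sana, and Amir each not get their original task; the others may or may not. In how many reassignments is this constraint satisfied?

Let A_j be the event that the j-th constrained one is fixed. By inclusion-exclusion over the 4 events:
Σ_{j=0}^{4} (-1)^j C(4,j)(10-j)!
= C(4,0)·10! - C(4,1)·9! + C(4,2)·8! - C(4,3)·7! + C(4,4)·6!
= 3628800 - 1451520 + 241920 - 20160 + 720
= 2399760

2399760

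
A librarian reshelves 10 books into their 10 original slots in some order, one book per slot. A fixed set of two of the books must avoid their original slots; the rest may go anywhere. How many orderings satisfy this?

Let A_j be the event that the j-th constrained one is fixed. By inclusion-exclusion over the 2 events:
Σ_{j=0}^{2} (-1)^j C(2,j)(10-j)!
= C(2,0)·10! - C(2,1)·9! + C(2,2)·8!
= 3628800 - 725760 + 40320
= 2943360

2943360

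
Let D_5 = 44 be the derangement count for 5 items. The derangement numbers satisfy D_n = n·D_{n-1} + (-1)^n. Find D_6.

265

D_6 = 6·44 + 1 = 265.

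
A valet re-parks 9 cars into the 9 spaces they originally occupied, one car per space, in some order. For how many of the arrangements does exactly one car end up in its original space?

133497

Choose which one of the 9 is fixed: C(9,1) = 9.
The other 8 form a derangement: !8 = 14833.
Total: 9 × 14833 = 133497.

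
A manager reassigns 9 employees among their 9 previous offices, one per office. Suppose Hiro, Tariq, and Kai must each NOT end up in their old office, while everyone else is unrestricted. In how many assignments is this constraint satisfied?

256320

Let A_j be the event that the j-th constrained one is fixed. By inclusion-exclusion over the 3 events:
Σ_{j=0}^{3} (-1)^j C(3,j)(9-j)!
= C(3,0)·9! - C(3,1)·8! + C(3,2)·7! - C(3,3)·6!
= 362880 - 120960 + 15120 - 720
= 256320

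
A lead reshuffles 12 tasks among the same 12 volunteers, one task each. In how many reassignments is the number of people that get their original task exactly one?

176214840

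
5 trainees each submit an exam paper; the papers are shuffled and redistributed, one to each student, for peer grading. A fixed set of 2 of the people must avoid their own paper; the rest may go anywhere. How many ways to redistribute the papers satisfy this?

Let A_j be the event that the j-th constrained one is fixed. By inclusion-exclusion over the 2 events:
Σ_{j=0}^{2} (-1)^j C(2,j)(5-j)!
= C(2,0)·5! - C(2,1)·4! + C(2,2)·3!
= 120 - 48 + 6
= 78

78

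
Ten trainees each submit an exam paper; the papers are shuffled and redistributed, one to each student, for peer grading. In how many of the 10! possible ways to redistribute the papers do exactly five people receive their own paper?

11088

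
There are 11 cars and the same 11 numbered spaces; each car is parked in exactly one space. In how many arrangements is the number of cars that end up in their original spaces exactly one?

Pick the single fixed position: C(11,1) = 11 ways.
The remaining 10 must be deranged: !10 = 1334961.
Total: 11 × 1334961 = 14684571.

14684571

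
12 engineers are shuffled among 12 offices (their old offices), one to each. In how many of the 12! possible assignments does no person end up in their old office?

The number of derangements of 12 is !12 = Σ_{k=0}^{12} (-1)^k·12!/k!
= 12! - 12!/1! + 12!/2! - 12!/3! + 12!/4! - 12!/5! + 12!/6! - 12!/7! + 12!/8! - 12!/9! + 12!/10! - 12!/11! + 12!/12!
= 479001600 - 479001600 + 239500800 - 79833600 + 19958400 - 3991680 + 665280 - 95040 + 11880 - 1320 + 132 - 12 + 1
= 176214841

176214841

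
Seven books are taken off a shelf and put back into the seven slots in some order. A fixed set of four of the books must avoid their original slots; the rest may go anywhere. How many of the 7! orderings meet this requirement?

2790

Let A_j be the event that the j-th constrained one is fixed. By inclusion-exclusion over the 4 events:
Σ_{j=0}^{4} (-1)^j C(4,j)(7-j)!
= C(4,0)·7! - C(4,1)·6! + C(4,2)·5! - C(4,3)·4! + C(4,4)·3!
= 5040 - 2880 + 720 - 96 + 6
= 2790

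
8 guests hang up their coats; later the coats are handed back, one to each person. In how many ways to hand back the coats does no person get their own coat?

By inclusion-exclusion, !8 = Σ (-1)^k · 8!/k! for k=0..8
= 8! - 8!/1! + 8!/2! - 8!/3! + 8!/4! - 8!/5! + 8!/6! - 8!/7! + 8!/8!
= 40320 - 40320 + 20160 - 6720 + 1680 - 336 + 56 - 8 + 1
= 14833

14833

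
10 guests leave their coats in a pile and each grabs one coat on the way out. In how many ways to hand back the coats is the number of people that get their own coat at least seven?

286

Sum C(10,i)·!(10-i) for i = 7..10:
  i=7: C(10,7)·!3 = 120·2 = 240
  i=8: C(10,8)·!2 = 45·1 = 45
  i=9: C(10,9)·!1 = 10·0 = 0
  i=10: C(10,10)·!0 = 1·1 = 1
Total = 286.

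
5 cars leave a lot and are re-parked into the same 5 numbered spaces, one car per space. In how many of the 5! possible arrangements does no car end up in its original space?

44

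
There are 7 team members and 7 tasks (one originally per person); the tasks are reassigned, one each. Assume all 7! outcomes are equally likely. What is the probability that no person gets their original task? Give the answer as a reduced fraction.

103/280

Favorable outcomes: !7 = 1854.
Total outcomes: 7! = 5040.
Probability = 1854/5040 = 103/280.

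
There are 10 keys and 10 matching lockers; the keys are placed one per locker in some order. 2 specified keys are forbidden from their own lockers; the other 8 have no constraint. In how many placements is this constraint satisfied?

2943360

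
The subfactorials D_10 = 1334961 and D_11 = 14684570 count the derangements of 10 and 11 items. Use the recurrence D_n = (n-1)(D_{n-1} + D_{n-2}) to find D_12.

D_12 = (12-1)·(D_11 + D_10) = 11·(14684570 + 1334961) = 11·16019531 = 176214841.

176214841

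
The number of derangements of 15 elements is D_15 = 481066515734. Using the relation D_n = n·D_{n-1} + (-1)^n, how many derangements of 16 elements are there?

7697064251745

D_16 = 16·481066515734 + 1 = 7697064251745.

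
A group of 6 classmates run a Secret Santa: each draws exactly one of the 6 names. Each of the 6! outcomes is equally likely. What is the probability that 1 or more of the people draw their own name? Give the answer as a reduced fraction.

91/144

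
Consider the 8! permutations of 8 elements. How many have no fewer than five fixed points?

141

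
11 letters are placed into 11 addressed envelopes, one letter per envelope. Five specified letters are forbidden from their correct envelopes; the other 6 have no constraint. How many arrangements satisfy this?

Let A_j be the event that the j-th constrained one is fixed. By inclusion-exclusion over the 5 events:
Σ_{j=0}^{5} (-1)^j C(5,j)(11-j)!
= C(5,0)·11! - C(5,1)·10! + C(5,2)·9! - C(5,3)·8! + C(5,4)·7! - C(5,5)·6!
= 39916800 - 18144000 + 3628800 - 403200 + 25200 - 720
= 25022880

25022880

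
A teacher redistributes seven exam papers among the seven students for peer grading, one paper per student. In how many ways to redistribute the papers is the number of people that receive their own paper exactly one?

1855

Choose which one of the 7 is fixed: C(7,1) = 7.
The remaining 6 must be deranged: !6 = 265.
Total: 7 × 265 = 1855.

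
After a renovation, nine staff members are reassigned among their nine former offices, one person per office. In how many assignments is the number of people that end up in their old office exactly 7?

Choose which 7 of the 9 are fixed: C(9,7) = 36.
The other 2 form a derangement: !2 = 1.
Total: 36 × 1 = 36.

36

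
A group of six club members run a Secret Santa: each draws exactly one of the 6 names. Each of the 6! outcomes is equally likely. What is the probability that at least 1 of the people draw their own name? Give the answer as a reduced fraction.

Favorable outcomes: Σ_{i≥1} C(6,i)·!(6-i) = 6·44 + 15·9 + 20·2 + 15·1 + 6·0 + 1·1 = 455.
Total outcomes: 6! = 720.
Probability = 455/720 = 91/144.

91/144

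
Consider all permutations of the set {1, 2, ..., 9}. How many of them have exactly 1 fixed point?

133497

Choose which one of the 9 is fixed: C(9,1) = 9.
The remaining 8 must be deranged: !8 = 14833.
Total: 9 × 14833 = 133497.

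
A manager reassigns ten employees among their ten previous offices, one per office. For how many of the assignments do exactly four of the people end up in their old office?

Choose which 4 of the 10 are fixed: C(10,4) = 210.
The other 6 form a derangement: !6 = 265.
Total: 210 × 265 = 55650.

55650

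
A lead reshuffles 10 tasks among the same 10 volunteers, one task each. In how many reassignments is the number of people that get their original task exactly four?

55650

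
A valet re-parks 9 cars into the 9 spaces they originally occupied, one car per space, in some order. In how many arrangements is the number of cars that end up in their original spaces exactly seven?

Pick the 7 fixed positions: C(9,7) = 36 ways.
The other 2 form a derangement: !2 = 1.
Total: 36 × 1 = 36.

36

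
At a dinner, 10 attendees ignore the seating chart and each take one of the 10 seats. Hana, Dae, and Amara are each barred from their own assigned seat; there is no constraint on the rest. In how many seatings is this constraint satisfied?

2656080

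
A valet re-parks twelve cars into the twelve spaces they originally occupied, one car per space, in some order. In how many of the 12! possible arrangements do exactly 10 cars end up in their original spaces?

66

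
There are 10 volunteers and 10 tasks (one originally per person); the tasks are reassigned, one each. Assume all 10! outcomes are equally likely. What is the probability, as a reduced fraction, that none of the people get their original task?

Favorable outcomes: !10 = 1334961.
Total outcomes: 10! = 3628800.
Probability = 1334961/3628800 = 16481/44800.

16481/44800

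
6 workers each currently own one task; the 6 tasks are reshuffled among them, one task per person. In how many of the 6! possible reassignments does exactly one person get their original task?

264

Pick the single fixed position: C(6,1) = 6 ways.
The remaining 5 must be deranged: !5 = 44.
Total: 6 × 44 = 264.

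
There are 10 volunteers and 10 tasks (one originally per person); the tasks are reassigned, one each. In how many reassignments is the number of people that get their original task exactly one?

1334960

Choose which one of the 10 is fixed: C(10,1) = 10.
The remaining 9 must be deranged: !9 = 133496.
Total: 10 × 133496 = 1334960.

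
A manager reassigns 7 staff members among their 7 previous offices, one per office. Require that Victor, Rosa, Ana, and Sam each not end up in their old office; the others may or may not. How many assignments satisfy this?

Let A_j be the event that the j-th constrained one is fixed. By inclusion-exclusion over the 4 events:
Σ_{j=0}^{4} (-1)^j C(4,j)(7-j)!
= C(4,0)·7! - C(4,1)·6! + C(4,2)·5! - C(4,3)·4! + C(4,4)·3!
= 5040 - 2880 + 720 - 96 + 6
= 2790

2790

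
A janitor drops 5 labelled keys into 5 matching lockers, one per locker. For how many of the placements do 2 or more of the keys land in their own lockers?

# with exactly i fixed is C(5,i)·!(5-i); sum over i=2..5:
  i=2: C(5,2)·!3 = 10·2 = 20
  i=3: C(5,3)·!2 = 10·1 = 10
  i=4: C(5,4)·!1 = 5·0 = 0
  i=5: C(5,5)·!0 = 1·1 = 1
Total = 31.

31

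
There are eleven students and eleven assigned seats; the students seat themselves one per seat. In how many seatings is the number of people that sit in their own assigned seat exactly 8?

330

Choose which 8 of the 11 are fixed: C(11,8) = 165.
The other 3 form a derangement: !3 = 2.
Total: 165 × 2 = 330.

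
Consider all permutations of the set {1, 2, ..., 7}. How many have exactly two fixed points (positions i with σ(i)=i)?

Choose which 2 of the 7 are fixed: C(7,2) = 21.
The remaining 5 must be deranged: !5 = 44.
Total: 21 × 44 = 924.

924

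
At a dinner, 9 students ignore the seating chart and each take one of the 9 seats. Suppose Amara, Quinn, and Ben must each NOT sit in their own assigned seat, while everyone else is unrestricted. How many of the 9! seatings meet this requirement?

256320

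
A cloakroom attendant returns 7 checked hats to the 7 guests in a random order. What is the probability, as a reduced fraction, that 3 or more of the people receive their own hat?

Favorable outcomes: Σ_{i≥3} C(7,i)·!(7-i) = 35·9 + 35·2 + 21·1 + 7·0 + 1·1 = 407.
Total outcomes: 7! = 5040.
Probability = 407/5040 = 407/5040.

407/5040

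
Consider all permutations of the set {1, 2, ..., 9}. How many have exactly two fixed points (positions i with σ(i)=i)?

66744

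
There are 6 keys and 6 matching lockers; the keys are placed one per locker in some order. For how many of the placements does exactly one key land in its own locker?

Choose which one of the 6 is fixed: C(6,1) = 6.
The other 5 form a derangement: !5 = 44.
Total: 6 × 44 = 264.

264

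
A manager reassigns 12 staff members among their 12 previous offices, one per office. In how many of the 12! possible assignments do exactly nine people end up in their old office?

440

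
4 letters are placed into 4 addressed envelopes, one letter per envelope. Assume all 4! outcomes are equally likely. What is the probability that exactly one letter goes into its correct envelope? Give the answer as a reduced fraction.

Favorable outcomes: C(4,1)·!3 = 4·2 = 8.
Total outcomes: 4! = 24.
Probability = 8/24 = 1/3.

1/3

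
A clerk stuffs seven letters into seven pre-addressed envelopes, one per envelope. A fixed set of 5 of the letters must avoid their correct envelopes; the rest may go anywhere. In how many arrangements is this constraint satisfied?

2428

Let A_j be the event that the j-th constrained one is fixed. By inclusion-exclusion over the 5 events:
Σ_{j=0}^{5} (-1)^j C(5,j)(7-j)!
= C(5,0)·7! - C(5,1)·6! + C(5,2)·5! - C(5,3)·4! + C(5,4)·3! - C(5,5)·2!
= 5040 - 3600 + 1200 - 240 + 30 - 2
= 2428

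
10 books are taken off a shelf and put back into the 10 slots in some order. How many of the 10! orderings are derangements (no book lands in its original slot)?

By inclusion-exclusion, !10 = Σ (-1)^k · 10!/k! for k=0..10
= 10! - 10!/1! + 10!/2! - 10!/3! + 10!/4! - 10!/5! + 10!/6! - 10!/7! + 10!/8! - 10!/9! + 10!/10!
= 3628800 - 3628800 + 1814400 - 604800 + 151200 - 30240 + 5040 - 720 + 90 - 10 + 1
= 1334961

1334961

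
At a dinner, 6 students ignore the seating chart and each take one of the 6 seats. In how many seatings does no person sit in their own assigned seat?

265

!6 is the nearest integer to 6!/e.
6! = 720, and 720/e ≈ 264.87, so !6 = 265.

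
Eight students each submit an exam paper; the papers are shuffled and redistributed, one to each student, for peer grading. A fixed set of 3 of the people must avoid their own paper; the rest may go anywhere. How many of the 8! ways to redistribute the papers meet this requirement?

Inclusion-exclusion on the 3 forbidden self-matches:
Σ_{j=0}^{3} (-1)^j C(3,j)(8-j)!
= C(3,0)·8! - C(3,1)·7! + C(3,2)·6! - C(3,3)·5!
= 40320 - 15120 + 2160 - 120
= 27240

27240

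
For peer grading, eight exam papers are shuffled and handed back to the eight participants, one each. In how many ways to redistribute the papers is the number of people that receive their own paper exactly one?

Pick the single fixed position: C(8,1) = 8 ways.
The remaining 7 must be deranged: !7 = 1854.
Total: 8 × 1854 = 14832.

14832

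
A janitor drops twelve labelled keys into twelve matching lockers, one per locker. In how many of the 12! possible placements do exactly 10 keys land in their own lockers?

66

Pick the 10 fixed positions: C(12,10) = 66 ways.
The other 2 form a derangement: !2 = 1.
Total: 66 × 1 = 66.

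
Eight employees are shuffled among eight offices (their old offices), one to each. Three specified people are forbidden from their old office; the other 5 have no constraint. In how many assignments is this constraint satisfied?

27240

Inclusion-exclusion on the 3 forbidden self-matches:
Σ_{j=0}^{3} (-1)^j C(3,j)(8-j)!
= C(3,0)·8! - C(3,1)·7! + C(3,2)·6! - C(3,3)·5!
= 40320 - 15120 + 2160 - 120
= 27240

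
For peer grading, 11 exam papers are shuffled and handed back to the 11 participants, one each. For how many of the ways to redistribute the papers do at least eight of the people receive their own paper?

386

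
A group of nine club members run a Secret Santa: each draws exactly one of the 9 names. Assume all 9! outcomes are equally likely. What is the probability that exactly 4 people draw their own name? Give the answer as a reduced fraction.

11/720

Favorable outcomes: C(9,4)·!5 = 126·44 = 5544.
Total outcomes: 9! = 362880.
Probability = 5544/362880 = 11/720.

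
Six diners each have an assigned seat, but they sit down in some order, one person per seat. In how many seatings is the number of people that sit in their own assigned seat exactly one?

Pick the single fixed position: C(6,1) = 6 ways.
The other 5 form a derangement: !5 = 44.
Total: 6 × 44 = 264.

264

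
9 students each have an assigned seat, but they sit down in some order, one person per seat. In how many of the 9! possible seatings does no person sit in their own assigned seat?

The number of derangements of 9 is !9 = Σ_{k=0}^{9} (-1)^k·9!/k!
= 9! - 9!/1! + 9!/2! - 9!/3! + 9!/4! - 9!/5! + 9!/6! - 9!/7! + 9!/8! - 9!/9!
= 362880 - 362880 + 181440 - 60480 + 15120 - 3024 + 504 - 72 + 9 - 1
= 133496

133496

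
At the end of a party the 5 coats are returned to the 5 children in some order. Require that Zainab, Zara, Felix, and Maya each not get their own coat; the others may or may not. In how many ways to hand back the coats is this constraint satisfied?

53

Inclusion-exclusion on the 4 forbidden self-matches:
Σ_{j=0}^{4} (-1)^j C(4,j)(5-j)!
= C(4,0)·5! - C(4,1)·4! + C(4,2)·3! - C(4,3)·2! + C(4,4)·1!
= 120 - 96 + 36 - 8 + 1
= 53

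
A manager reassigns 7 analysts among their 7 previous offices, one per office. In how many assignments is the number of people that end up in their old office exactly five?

21

Pick the 5 fixed positions: C(7,5) = 21 ways.
The other 2 form a derangement: !2 = 1.
Total: 21 × 1 = 21.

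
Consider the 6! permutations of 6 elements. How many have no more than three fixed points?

# with exactly i fixed is C(6,i)·!(6-i); sum over i=0..3:
  i=0: C(6,0)·!6 = 1·265 = 265
  i=1: C(6,1)·!5 = 6·44 = 264
  i=2: C(6,2)·!4 = 15·9 = 135
  i=3: C(6,3)·!3 = 20·2 = 40
Total = 704.

704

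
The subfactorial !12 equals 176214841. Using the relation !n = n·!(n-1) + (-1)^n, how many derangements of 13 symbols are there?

2290792932

!13 = 13·176214841 - 1 = 2290792932.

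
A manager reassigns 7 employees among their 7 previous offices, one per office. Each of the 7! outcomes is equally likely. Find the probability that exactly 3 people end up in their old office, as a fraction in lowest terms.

Favorable outcomes: C(7,3)·!4 = 35·9 = 315.
Total outcomes: 7! = 5040.
Probability = 315/5040 = 1/16.

1/16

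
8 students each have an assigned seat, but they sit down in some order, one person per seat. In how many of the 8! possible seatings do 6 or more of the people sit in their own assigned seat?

29

Sum C(8,i)·!(8-i) for i = 6..8:
  i=6: C(8,6)·!2 = 28·1 = 28
  i=7: C(8,7)·!1 = 8·0 = 0
  i=8: C(8,8)·!0 = 1·1 = 1
Total = 29.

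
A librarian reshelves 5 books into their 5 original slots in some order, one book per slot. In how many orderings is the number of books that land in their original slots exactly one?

45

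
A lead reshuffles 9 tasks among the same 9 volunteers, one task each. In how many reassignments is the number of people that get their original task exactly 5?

Choose which 5 of the 9 are fixed: C(9,5) = 126.
The remaining 4 must be deranged: !4 = 9.
Total: 126 × 9 = 1134.

1134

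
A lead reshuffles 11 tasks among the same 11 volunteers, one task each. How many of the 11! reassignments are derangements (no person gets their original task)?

The subfactorial !11 = [11!/e] (nearest integer).
11! = 39916800, and 39916800/e ≈ 14684570.08, so !11 = 14684570.

14684570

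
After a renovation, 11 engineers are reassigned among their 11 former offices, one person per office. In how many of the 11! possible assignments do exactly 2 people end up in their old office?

7342280

Pick the 2 fixed positions: C(11,2) = 55 ways.
The other 9 form a derangement: !9 = 133496.
Total: 55 × 133496 = 7342280.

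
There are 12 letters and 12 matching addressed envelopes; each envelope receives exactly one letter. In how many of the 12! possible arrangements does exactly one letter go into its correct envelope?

176214840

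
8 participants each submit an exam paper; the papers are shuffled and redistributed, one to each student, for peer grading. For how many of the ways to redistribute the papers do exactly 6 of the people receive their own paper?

28

Pick the 6 fixed positions: C(8,6) = 28 ways.
The other 2 form a derangement: !2 = 1.
Total: 28 × 1 = 28.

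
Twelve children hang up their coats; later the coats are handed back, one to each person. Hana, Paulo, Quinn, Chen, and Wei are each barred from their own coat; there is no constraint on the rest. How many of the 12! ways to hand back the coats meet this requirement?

312273360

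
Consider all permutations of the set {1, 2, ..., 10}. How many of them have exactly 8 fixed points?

Pick the 8 fixed positions: C(10,8) = 45 ways.
The remaining 2 must be deranged: !2 = 1.
Total: 45 × 1 = 45.

45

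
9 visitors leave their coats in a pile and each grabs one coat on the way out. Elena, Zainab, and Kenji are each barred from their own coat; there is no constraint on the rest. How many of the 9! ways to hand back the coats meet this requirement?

Let A_j be the event that the j-th constrained one is fixed. By inclusion-exclusion over the 3 events:
Σ_{j=0}^{3} (-1)^j C(3,j)(9-j)!
= C(3,0)·9! - C(3,1)·8! + C(3,2)·7! - C(3,3)·6!
= 362880 - 120960 + 15120 - 720
= 256320

256320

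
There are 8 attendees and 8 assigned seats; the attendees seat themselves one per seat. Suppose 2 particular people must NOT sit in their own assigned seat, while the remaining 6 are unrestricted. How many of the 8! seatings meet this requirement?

30960

Let A_j be the event that the j-th constrained one is fixed. By inclusion-exclusion over the 2 events:
Σ_{j=0}^{2} (-1)^j C(2,j)(8-j)!
= C(2,0)·8! - C(2,1)·7! + C(2,2)·6!
= 40320 - 10080 + 720
= 30960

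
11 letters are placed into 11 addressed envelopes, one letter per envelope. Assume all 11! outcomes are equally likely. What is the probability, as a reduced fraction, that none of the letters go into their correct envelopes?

1468457/3991680

Favorable outcomes: !11 = 14684570.
Total outcomes: 11! = 39916800.
Probability = 14684570/39916800 = 1468457/3991680.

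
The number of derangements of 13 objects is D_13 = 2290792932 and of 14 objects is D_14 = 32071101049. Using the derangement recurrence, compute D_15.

D_15 = (15-1)·(D_14 + D_13) = 14·(32071101049 + 2290792932) = 14·34361893981 = 481066515734.

481066515734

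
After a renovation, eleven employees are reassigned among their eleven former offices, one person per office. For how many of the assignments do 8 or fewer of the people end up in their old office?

# with exactly i fixed is C(11,i)·!(11-i); sum over i=0..8:
  i=0: C(11,0)·!11 = 1·14684570 = 14684570
  i=1: C(11,1)·!10 = 11·1334961 = 14684571
  i=2: C(11,2)·!9 = 55·133496 = 7342280
  i=3: C(11,3)·!8 = 165·14833 = 2447445
  i=4: C(11,4)·!7 = 330·1854 = 611820
  i=5: C(11,5)·!6 = 462·265 = 122430
  i=6: C(11,6)·!5 = 462·44 = 20328
  i=7: C(11,7)·!4 = 330·9 = 2970
  i=8: C(11,8)·!3 = 165·2 = 330
Total = 39916744.

39916744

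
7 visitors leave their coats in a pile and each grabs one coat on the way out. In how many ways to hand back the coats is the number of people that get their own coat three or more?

# with exactly i fixed is C(7,i)·!(7-i); sum over i=3..7:
  i=3: C(7,3)·!4 = 35·9 = 315
  i=4: C(7,4)·!3 = 35·2 = 70
  i=5: C(7,5)·!2 = 21·1 = 21
  i=6: C(7,6)·!1 = 7·0 = 0
  i=7: C(7,7)·!0 = 1·1 = 1
Total = 407.

407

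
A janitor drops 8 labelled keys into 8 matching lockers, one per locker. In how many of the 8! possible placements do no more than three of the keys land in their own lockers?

Sum C(8,i)·!(8-i) for i = 0..3:
  i=0: C(8,0)·!8 = 1·14833 = 14833
  i=1: C(8,1)·!7 = 8·1854 = 14832
  i=2: C(8,2)·!6 = 28·265 = 7420
  i=3: C(8,3)·!5 = 56·44 = 2464
Total = 39549.

39549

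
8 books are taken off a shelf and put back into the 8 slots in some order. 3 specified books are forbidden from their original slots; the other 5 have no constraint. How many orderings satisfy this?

27240

Let A_j be the event that the j-th constrained one is fixed. By inclusion-exclusion over the 3 events:
Σ_{j=0}^{3} (-1)^j C(3,j)(8-j)!
= C(3,0)·8! - C(3,1)·7! + C(3,2)·6! - C(3,3)·5!
= 40320 - 15120 + 2160 - 120
= 27240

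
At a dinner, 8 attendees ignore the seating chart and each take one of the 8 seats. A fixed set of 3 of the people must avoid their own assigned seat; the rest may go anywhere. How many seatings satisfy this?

Inclusion-exclusion on the 3 forbidden self-matches:
Σ_{j=0}^{3} (-1)^j C(3,j)(8-j)!
= C(3,0)·8! - C(3,1)·7! + C(3,2)·6! - C(3,3)·5!
= 40320 - 15120 + 2160 - 120
= 27240

27240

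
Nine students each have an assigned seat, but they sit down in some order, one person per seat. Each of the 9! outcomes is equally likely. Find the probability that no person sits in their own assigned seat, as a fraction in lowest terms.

16687/45360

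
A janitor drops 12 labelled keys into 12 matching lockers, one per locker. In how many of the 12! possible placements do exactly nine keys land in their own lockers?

Choose which 9 of the 12 are fixed: C(12,9) = 220.
The remaining 3 must be deranged: !3 = 2.
Total: 220 × 2 = 440.

440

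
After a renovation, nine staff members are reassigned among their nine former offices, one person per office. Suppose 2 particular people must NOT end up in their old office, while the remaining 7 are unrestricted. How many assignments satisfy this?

Let A_j be the event that the j-th constrained one is fixed. By inclusion-exclusion over the 2 events:
Σ_{j=0}^{2} (-1)^j C(2,j)(9-j)!
= C(2,0)·9! - C(2,1)·8! + C(2,2)·7!
= 362880 - 80640 + 5040
= 287280

287280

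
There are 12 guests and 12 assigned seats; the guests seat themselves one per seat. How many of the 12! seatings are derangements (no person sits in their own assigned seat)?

The number of derangements of 12 is !12 = Σ_{k=0}^{12} (-1)^k·12!/k!
= 12! - 12!/1! + 12!/2! - 12!/3! + 12!/4! - 12!/5! + 12!/6! - 12!/7! + 12!/8! - 12!/9! + 12!/10! - 12!/11! + 12!/12!
= 479001600 - 479001600 + 239500800 - 79833600 + 19958400 - 3991680 + 665280 - 95040 + 11880 - 1320 + 132 - 12 + 1
= 176214841

176214841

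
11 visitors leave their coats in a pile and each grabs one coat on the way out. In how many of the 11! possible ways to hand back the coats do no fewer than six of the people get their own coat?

Sum C(11,i)·!(11-i) for i = 6..11:
  i=6: C(11,6)·!5 = 462·44 = 20328
  i=7: C(11,7)·!4 = 330·9 = 2970
  i=8: C(11,8)·!3 = 165·2 = 330
  i=9: C(11,9)·!2 = 55·1 = 55
  i=10: C(11,10)·!1 = 11·0 = 0
  i=11: C(11,11)·!0 = 1·1 = 1
Total = 23684.

23684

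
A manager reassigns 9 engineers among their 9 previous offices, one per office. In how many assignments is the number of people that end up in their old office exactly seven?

Choose which 7 of the 9 are fixed: C(9,7) = 36.
The other 2 form a derangement: !2 = 1.
Total: 36 × 1 = 36.

36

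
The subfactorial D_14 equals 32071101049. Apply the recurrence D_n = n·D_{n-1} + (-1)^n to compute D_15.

481066515734

D_15 = 15·32071101049 - 1 = 481066515734.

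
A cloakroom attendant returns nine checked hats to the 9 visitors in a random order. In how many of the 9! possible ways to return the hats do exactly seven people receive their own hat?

36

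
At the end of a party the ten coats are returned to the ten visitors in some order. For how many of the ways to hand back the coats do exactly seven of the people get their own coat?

Choose which 7 of the 10 are fixed: C(10,7) = 120.
The remaining 3 must be deranged: !3 = 2.
Total: 120 × 2 = 240.

240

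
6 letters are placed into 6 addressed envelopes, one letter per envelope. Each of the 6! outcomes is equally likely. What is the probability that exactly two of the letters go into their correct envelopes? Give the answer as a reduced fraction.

3/16

Favorable outcomes: C(6,2)·!4 = 15·9 = 135.
Total outcomes: 6! = 720.
Probability = 135/720 = 3/16.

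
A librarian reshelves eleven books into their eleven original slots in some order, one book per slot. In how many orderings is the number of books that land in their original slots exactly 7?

Pick the 7 fixed positions: C(11,7) = 330 ways.
The other 4 form a derangement: !4 = 9.
Total: 330 × 9 = 2970.

2970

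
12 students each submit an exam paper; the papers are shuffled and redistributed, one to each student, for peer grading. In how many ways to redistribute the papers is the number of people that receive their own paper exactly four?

7342335

Pick the 4 fixed positions: C(12,4) = 495 ways.
The other 8 form a derangement: !8 = 14833.
Total: 495 × 14833 = 7342335.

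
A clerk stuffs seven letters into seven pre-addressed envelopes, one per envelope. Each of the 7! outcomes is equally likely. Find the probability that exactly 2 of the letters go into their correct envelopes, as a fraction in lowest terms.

11/60

Favorable outcomes: C(7,2)·!5 = 21·44 = 924.
Total outcomes: 7! = 5040.
Probability = 924/5040 = 11/60.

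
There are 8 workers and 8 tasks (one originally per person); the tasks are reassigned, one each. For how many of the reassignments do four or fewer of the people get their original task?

Sum C(8,i)·!(8-i) for i = 0..4:
  i=0: C(8,0)·!8 = 1·14833 = 14833
  i=1: C(8,1)·!7 = 8·1854 = 14832
  i=2: C(8,2)·!6 = 28·265 = 7420
  i=3: C(8,3)·!5 = 56·44 = 2464
  i=4: C(8,4)·!4 = 70·9 = 630
Total = 40179.

40179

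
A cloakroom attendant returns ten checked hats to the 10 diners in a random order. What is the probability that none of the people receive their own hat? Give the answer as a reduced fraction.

Favorable outcomes: !10 = 1334961.
Total outcomes: 10! = 3628800.
Probability = 1334961/3628800 = 16481/44800.

16481/44800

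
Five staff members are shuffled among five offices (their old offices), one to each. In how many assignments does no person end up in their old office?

44

The subfactorial !5 = [5!/e] (nearest integer).
5! = 120, and 120/e ≈ 44.15, so !5 = 44.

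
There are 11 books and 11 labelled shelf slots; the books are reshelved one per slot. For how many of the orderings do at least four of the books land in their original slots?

757934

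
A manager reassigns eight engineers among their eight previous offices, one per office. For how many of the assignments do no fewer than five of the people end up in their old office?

141

# with exactly i fixed is C(8,i)·!(8-i); sum over i=5..8:
  i=5: C(8,5)·!3 = 56·2 = 112
  i=6: C(8,6)·!2 = 28·1 = 28
  i=7: C(8,7)·!1 = 8·0 = 0
  i=8: C(8,8)·!0 = 1·1 = 1
Total = 141.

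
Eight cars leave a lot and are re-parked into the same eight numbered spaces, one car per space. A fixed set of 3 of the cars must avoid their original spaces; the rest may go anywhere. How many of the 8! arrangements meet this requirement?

27240

Inclusion-exclusion on the 3 forbidden self-matches:
Σ_{j=0}^{3} (-1)^j C(3,j)(8-j)!
= C(3,0)·8! - C(3,1)·7! + C(3,2)·6! - C(3,3)·5!
= 40320 - 15120 + 2160 - 120
= 27240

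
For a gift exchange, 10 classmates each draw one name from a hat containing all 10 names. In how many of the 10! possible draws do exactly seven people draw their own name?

Pick the 7 fixed positions: C(10,7) = 120 ways.
The remaining 3 must be deranged: !3 = 2.
Total: 120 × 2 = 240.

240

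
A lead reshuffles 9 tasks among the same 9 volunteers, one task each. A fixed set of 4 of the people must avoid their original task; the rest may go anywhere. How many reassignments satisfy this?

229080

Let A_j be the event that the j-th constrained one is fixed. By inclusion-exclusion over the 4 events:
Σ_{j=0}^{4} (-1)^j C(4,j)(9-j)!
= C(4,0)·9! - C(4,1)·8! + C(4,2)·7! - C(4,3)·6! + C(4,4)·5!
= 362880 - 161280 + 30240 - 2880 + 120
= 229080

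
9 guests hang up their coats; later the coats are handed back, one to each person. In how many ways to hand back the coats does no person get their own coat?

133496

The number of derangements of 9 is !9 = Σ_{k=0}^{9} (-1)^k·9!/k!
= 9! - 9!/1! + 9!/2! - 9!/3! + 9!/4! - 9!/5! + 9!/6! - 9!/7! + 9!/8! - 9!/9!
= 362880 - 362880 + 181440 - 60480 + 15120 - 3024 + 504 - 72 + 9 - 1
= 133496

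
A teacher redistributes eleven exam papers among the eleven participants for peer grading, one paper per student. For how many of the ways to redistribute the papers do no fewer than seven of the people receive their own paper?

3356

Sum C(11,i)·!(11-i) for i = 7..11:
  i=7: C(11,7)·!4 = 330·9 = 2970
  i=8: C(11,8)·!3 = 165·2 = 330
  i=9: C(11,9)·!2 = 55·1 = 55
  i=10: C(11,10)·!1 = 11·0 = 0
  i=11: C(11,11)·!0 = 1·1 = 1
Total = 3356.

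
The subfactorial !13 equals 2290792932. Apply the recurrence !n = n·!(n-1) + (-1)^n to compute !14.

32071101049

!14 = 14·2290792932 + 1 = 32071101049.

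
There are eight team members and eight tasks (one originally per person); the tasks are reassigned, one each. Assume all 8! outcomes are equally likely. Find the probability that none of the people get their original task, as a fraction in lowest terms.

2119/5760

Favorable outcomes: !8 = 14833.
Total outcomes: 8! = 40320.
Probability = 14833/40320 = 2119/5760.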